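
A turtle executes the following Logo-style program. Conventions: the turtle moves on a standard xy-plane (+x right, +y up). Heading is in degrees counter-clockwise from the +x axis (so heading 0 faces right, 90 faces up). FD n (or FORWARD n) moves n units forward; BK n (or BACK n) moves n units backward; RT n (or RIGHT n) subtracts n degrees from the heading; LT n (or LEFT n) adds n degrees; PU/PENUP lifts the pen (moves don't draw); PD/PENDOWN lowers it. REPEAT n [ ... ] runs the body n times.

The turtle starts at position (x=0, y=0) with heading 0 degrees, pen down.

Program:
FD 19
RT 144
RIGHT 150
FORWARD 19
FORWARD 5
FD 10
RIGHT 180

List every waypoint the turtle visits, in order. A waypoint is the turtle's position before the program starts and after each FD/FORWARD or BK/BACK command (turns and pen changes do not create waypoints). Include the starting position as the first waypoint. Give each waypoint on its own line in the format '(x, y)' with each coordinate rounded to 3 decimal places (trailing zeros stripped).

Executing turtle program step by step:
Start: pos=(0,0), heading=0, pen down
FD 19: (0,0) -> (19,0) [heading=0, draw]
RT 144: heading 0 -> 216
RT 150: heading 216 -> 66
FD 19: (19,0) -> (26.728,17.357) [heading=66, draw]
FD 5: (26.728,17.357) -> (28.762,21.925) [heading=66, draw]
FD 10: (28.762,21.925) -> (32.829,31.061) [heading=66, draw]
RT 180: heading 66 -> 246
Final: pos=(32.829,31.061), heading=246, 4 segment(s) drawn
Waypoints (5 total):
(0, 0)
(19, 0)
(26.728, 17.357)
(28.762, 21.925)
(32.829, 31.061)

Answer: (0, 0)
(19, 0)
(26.728, 17.357)
(28.762, 21.925)
(32.829, 31.061)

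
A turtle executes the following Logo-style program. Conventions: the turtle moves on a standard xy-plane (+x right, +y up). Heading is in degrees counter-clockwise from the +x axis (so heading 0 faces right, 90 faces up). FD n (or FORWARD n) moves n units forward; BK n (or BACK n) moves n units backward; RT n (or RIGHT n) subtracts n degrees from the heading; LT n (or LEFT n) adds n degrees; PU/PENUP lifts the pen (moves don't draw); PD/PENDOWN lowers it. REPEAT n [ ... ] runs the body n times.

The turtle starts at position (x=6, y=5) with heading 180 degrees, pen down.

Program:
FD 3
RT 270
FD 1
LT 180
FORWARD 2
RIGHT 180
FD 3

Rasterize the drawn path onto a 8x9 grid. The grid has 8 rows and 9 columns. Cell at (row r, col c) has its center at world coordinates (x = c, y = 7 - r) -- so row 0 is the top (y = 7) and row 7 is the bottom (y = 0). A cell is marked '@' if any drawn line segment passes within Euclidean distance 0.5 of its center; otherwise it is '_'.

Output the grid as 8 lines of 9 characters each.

Answer: _________
___@_____
___@@@@__
___@_____
___@_____
_________
_________
_________

Derivation:
Segment 0: (6,5) -> (3,5)
Segment 1: (3,5) -> (3,4)
Segment 2: (3,4) -> (3,6)
Segment 3: (3,6) -> (3,3)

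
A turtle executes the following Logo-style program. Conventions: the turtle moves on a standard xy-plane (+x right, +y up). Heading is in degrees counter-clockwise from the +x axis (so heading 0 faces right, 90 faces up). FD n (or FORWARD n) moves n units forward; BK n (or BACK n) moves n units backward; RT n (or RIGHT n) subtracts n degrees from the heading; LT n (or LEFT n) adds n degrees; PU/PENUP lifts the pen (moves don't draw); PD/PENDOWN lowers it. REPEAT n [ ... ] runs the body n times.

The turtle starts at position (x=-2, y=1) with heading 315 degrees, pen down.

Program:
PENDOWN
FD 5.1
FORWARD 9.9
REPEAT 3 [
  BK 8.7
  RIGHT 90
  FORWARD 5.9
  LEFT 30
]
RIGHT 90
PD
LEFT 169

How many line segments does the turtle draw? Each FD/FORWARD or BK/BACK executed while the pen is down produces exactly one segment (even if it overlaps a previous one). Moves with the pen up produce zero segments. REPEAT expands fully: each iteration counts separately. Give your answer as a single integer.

Answer: 8

Derivation:
Executing turtle program step by step:
Start: pos=(-2,1), heading=315, pen down
PD: pen down
FD 5.1: (-2,1) -> (1.606,-2.606) [heading=315, draw]
FD 9.9: (1.606,-2.606) -> (8.607,-9.607) [heading=315, draw]
REPEAT 3 [
  -- iteration 1/3 --
  BK 8.7: (8.607,-9.607) -> (2.455,-3.455) [heading=315, draw]
  RT 90: heading 315 -> 225
  FD 5.9: (2.455,-3.455) -> (-1.717,-7.627) [heading=225, draw]
  LT 30: heading 225 -> 255
  -- iteration 2/3 --
  BK 8.7: (-1.717,-7.627) -> (0.535,0.777) [heading=255, draw]
  RT 90: heading 255 -> 165
  FD 5.9: (0.535,0.777) -> (-5.164,2.304) [heading=165, draw]
  LT 30: heading 165 -> 195
  -- iteration 3/3 --
  BK 8.7: (-5.164,2.304) -> (3.239,4.556) [heading=195, draw]
  RT 90: heading 195 -> 105
  FD 5.9: (3.239,4.556) -> (1.712,10.255) [heading=105, draw]
  LT 30: heading 105 -> 135
]
RT 90: heading 135 -> 45
PD: pen down
LT 169: heading 45 -> 214
Final: pos=(1.712,10.255), heading=214, 8 segment(s) drawn
Segments drawn: 8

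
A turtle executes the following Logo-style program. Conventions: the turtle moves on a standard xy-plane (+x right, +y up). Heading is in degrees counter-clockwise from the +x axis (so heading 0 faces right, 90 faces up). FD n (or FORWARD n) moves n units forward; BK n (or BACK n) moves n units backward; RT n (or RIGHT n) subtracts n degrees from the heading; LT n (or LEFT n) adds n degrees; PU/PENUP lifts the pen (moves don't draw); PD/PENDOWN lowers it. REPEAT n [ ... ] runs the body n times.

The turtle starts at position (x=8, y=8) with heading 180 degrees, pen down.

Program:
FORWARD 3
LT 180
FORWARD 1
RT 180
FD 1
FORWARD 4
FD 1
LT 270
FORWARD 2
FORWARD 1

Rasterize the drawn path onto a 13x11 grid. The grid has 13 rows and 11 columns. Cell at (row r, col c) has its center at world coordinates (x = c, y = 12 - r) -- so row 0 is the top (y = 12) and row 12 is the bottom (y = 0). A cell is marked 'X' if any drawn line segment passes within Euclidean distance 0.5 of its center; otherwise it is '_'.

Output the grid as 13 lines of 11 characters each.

Answer: ___________
X__________
X__________
X__________
XXXXXXXXX__
___________
___________
___________
___________
___________
___________
___________
___________

Derivation:
Segment 0: (8,8) -> (5,8)
Segment 1: (5,8) -> (6,8)
Segment 2: (6,8) -> (5,8)
Segment 3: (5,8) -> (1,8)
Segment 4: (1,8) -> (0,8)
Segment 5: (0,8) -> (0,10)
Segment 6: (0,10) -> (0,11)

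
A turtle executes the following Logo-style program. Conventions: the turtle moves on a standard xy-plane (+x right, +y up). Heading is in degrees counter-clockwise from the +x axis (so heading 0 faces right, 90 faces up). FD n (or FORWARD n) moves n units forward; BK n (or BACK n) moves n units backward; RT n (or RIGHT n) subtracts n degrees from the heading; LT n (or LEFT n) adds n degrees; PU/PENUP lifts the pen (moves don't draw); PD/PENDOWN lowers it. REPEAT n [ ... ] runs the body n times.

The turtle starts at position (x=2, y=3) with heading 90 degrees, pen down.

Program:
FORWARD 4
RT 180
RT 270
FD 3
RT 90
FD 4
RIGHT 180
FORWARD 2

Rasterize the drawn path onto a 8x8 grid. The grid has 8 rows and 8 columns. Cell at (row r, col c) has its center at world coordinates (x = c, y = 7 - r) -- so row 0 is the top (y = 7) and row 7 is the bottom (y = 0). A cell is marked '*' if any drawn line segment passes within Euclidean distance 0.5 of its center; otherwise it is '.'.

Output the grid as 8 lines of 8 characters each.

Segment 0: (2,3) -> (2,7)
Segment 1: (2,7) -> (5,7)
Segment 2: (5,7) -> (5,3)
Segment 3: (5,3) -> (5,5)

Answer: ..****..
..*..*..
..*..*..
..*..*..
..*..*..
........
........
........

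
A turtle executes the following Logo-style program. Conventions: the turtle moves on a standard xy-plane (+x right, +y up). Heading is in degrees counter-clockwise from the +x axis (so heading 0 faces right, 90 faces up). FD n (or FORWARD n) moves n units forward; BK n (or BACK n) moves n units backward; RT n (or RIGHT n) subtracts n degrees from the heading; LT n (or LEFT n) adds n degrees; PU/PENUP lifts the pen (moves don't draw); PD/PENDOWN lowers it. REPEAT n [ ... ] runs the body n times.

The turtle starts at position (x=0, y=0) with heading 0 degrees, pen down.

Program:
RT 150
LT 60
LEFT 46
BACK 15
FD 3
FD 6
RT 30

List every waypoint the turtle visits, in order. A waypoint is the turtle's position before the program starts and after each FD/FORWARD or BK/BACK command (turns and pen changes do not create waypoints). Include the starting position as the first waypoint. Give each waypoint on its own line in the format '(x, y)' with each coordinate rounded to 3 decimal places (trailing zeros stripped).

Answer: (0, 0)
(-10.79, 10.42)
(-8.632, 8.336)
(-4.316, 4.168)

Derivation:
Executing turtle program step by step:
Start: pos=(0,0), heading=0, pen down
RT 150: heading 0 -> 210
LT 60: heading 210 -> 270
LT 46: heading 270 -> 316
BK 15: (0,0) -> (-10.79,10.42) [heading=316, draw]
FD 3: (-10.79,10.42) -> (-8.632,8.336) [heading=316, draw]
FD 6: (-8.632,8.336) -> (-4.316,4.168) [heading=316, draw]
RT 30: heading 316 -> 286
Final: pos=(-4.316,4.168), heading=286, 3 segment(s) drawn
Waypoints (4 total):
(0, 0)
(-10.79, 10.42)
(-8.632, 8.336)
(-4.316, 4.168)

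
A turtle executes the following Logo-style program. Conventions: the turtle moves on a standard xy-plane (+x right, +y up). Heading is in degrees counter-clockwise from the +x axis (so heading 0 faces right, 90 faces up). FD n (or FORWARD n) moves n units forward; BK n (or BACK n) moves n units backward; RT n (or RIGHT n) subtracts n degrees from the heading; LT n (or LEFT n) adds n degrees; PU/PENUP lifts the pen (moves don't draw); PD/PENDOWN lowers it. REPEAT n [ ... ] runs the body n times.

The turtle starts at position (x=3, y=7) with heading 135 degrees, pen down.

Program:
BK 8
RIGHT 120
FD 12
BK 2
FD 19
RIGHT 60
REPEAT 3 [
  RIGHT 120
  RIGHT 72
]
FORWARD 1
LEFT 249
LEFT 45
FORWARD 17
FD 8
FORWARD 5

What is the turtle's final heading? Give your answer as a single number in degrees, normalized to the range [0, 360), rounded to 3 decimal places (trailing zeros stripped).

Executing turtle program step by step:
Start: pos=(3,7), heading=135, pen down
BK 8: (3,7) -> (8.657,1.343) [heading=135, draw]
RT 120: heading 135 -> 15
FD 12: (8.657,1.343) -> (20.248,4.449) [heading=15, draw]
BK 2: (20.248,4.449) -> (18.316,3.931) [heading=15, draw]
FD 19: (18.316,3.931) -> (36.669,8.849) [heading=15, draw]
RT 60: heading 15 -> 315
REPEAT 3 [
  -- iteration 1/3 --
  RT 120: heading 315 -> 195
  RT 72: heading 195 -> 123
  -- iteration 2/3 --
  RT 120: heading 123 -> 3
  RT 72: heading 3 -> 291
  -- iteration 3/3 --
  RT 120: heading 291 -> 171
  RT 72: heading 171 -> 99
]
FD 1: (36.669,8.849) -> (36.512,9.837) [heading=99, draw]
LT 249: heading 99 -> 348
LT 45: heading 348 -> 33
FD 17: (36.512,9.837) -> (50.77,19.095) [heading=33, draw]
FD 8: (50.77,19.095) -> (57.479,23.453) [heading=33, draw]
FD 5: (57.479,23.453) -> (61.672,26.176) [heading=33, draw]
Final: pos=(61.672,26.176), heading=33, 8 segment(s) drawn

Answer: 33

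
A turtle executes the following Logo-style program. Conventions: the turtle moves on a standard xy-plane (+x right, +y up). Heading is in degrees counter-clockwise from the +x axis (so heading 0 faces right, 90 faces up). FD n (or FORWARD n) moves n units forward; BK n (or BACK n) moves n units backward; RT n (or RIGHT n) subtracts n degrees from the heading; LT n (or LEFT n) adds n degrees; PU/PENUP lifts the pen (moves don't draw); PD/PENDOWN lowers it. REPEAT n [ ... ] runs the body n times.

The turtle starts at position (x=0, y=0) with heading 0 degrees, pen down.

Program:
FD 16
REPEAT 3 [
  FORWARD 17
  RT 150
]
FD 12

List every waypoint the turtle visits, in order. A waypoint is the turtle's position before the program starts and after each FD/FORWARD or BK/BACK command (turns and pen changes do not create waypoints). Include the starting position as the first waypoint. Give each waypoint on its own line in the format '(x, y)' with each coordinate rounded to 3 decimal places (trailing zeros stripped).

Answer: (0, 0)
(16, 0)
(33, 0)
(18.278, -8.5)
(26.778, 6.222)
(26.778, -5.778)

Derivation:
Executing turtle program step by step:
Start: pos=(0,0), heading=0, pen down
FD 16: (0,0) -> (16,0) [heading=0, draw]
REPEAT 3 [
  -- iteration 1/3 --
  FD 17: (16,0) -> (33,0) [heading=0, draw]
  RT 150: heading 0 -> 210
  -- iteration 2/3 --
  FD 17: (33,0) -> (18.278,-8.5) [heading=210, draw]
  RT 150: heading 210 -> 60
  -- iteration 3/3 --
  FD 17: (18.278,-8.5) -> (26.778,6.222) [heading=60, draw]
  RT 150: heading 60 -> 270
]
FD 12: (26.778,6.222) -> (26.778,-5.778) [heading=270, draw]
Final: pos=(26.778,-5.778), heading=270, 5 segment(s) drawn
Waypoints (6 total):
(0, 0)
(16, 0)
(33, 0)
(18.278, -8.5)
(26.778, 6.222)
(26.778, -5.778)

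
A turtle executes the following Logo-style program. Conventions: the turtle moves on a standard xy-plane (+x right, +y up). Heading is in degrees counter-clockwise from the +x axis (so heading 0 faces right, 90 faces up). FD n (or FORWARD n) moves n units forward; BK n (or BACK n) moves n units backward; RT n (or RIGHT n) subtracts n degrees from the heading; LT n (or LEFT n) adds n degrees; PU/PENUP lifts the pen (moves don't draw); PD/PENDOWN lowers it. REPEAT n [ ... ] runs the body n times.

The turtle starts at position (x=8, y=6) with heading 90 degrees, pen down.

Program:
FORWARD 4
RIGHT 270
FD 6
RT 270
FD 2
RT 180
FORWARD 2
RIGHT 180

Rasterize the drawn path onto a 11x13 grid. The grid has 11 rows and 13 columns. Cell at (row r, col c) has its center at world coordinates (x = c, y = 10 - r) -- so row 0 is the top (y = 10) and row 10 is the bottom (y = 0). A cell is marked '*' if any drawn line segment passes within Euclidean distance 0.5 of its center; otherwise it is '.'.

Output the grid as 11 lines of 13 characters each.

Answer: ..*******....
..*.....*....
..*.....*....
........*....
........*....
.............
.............
.............
.............
.............
.............

Derivation:
Segment 0: (8,6) -> (8,10)
Segment 1: (8,10) -> (2,10)
Segment 2: (2,10) -> (2,8)
Segment 3: (2,8) -> (2,10)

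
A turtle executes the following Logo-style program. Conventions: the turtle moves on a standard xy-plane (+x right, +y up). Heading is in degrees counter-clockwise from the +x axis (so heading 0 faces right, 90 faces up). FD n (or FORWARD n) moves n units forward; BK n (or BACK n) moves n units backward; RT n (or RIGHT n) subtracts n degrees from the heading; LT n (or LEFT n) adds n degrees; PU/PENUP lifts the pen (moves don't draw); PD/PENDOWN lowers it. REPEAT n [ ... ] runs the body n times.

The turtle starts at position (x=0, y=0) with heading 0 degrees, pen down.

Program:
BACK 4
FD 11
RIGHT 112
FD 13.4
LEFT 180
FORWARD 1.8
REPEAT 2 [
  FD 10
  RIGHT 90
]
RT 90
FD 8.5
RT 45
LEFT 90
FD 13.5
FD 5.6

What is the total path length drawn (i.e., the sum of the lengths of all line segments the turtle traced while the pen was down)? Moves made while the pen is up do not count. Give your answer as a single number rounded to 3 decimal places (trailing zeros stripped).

Answer: 77.8

Derivation:
Executing turtle program step by step:
Start: pos=(0,0), heading=0, pen down
BK 4: (0,0) -> (-4,0) [heading=0, draw]
FD 11: (-4,0) -> (7,0) [heading=0, draw]
RT 112: heading 0 -> 248
FD 13.4: (7,0) -> (1.98,-12.424) [heading=248, draw]
LT 180: heading 248 -> 68
FD 1.8: (1.98,-12.424) -> (2.655,-10.755) [heading=68, draw]
REPEAT 2 [
  -- iteration 1/2 --
  FD 10: (2.655,-10.755) -> (6.401,-1.483) [heading=68, draw]
  RT 90: heading 68 -> 338
  -- iteration 2/2 --
  FD 10: (6.401,-1.483) -> (15.672,-5.23) [heading=338, draw]
  RT 90: heading 338 -> 248
]
RT 90: heading 248 -> 158
FD 8.5: (15.672,-5.23) -> (7.791,-2.045) [heading=158, draw]
RT 45: heading 158 -> 113
LT 90: heading 113 -> 203
FD 13.5: (7.791,-2.045) -> (-4.635,-7.32) [heading=203, draw]
FD 5.6: (-4.635,-7.32) -> (-9.79,-9.508) [heading=203, draw]
Final: pos=(-9.79,-9.508), heading=203, 9 segment(s) drawn

Segment lengths:
  seg 1: (0,0) -> (-4,0), length = 4
  seg 2: (-4,0) -> (7,0), length = 11
  seg 3: (7,0) -> (1.98,-12.424), length = 13.4
  seg 4: (1.98,-12.424) -> (2.655,-10.755), length = 1.8
  seg 5: (2.655,-10.755) -> (6.401,-1.483), length = 10
  seg 6: (6.401,-1.483) -> (15.672,-5.23), length = 10
  seg 7: (15.672,-5.23) -> (7.791,-2.045), length = 8.5
  seg 8: (7.791,-2.045) -> (-4.635,-7.32), length = 13.5
  seg 9: (-4.635,-7.32) -> (-9.79,-9.508), length = 5.6
Total = 77.8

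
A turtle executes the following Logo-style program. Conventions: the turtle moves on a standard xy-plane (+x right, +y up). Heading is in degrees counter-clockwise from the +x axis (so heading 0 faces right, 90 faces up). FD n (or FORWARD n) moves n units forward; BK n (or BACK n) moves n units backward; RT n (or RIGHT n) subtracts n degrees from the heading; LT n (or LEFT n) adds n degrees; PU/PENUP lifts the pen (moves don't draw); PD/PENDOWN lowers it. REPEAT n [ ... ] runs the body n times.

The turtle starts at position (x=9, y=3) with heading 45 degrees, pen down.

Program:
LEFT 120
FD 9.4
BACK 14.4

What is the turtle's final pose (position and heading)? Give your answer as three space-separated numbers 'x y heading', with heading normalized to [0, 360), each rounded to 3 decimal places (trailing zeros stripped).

Answer: 13.83 1.706 165

Derivation:
Executing turtle program step by step:
Start: pos=(9,3), heading=45, pen down
LT 120: heading 45 -> 165
FD 9.4: (9,3) -> (-0.08,5.433) [heading=165, draw]
BK 14.4: (-0.08,5.433) -> (13.83,1.706) [heading=165, draw]
Final: pos=(13.83,1.706), heading=165, 2 segment(s) drawn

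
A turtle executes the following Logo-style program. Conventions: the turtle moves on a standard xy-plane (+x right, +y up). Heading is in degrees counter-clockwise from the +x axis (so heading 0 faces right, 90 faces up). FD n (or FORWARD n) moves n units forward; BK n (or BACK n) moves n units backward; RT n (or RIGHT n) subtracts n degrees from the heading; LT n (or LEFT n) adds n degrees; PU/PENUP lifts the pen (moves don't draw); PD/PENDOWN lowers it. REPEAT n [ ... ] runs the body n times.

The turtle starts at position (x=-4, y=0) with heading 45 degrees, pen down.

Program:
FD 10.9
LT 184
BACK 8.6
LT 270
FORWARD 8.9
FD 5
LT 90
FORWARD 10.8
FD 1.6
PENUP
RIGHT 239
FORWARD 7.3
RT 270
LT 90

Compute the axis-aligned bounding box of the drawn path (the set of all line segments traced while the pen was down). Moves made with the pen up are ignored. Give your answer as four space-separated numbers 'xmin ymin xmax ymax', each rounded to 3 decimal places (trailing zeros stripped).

Executing turtle program step by step:
Start: pos=(-4,0), heading=45, pen down
FD 10.9: (-4,0) -> (3.707,7.707) [heading=45, draw]
LT 184: heading 45 -> 229
BK 8.6: (3.707,7.707) -> (9.35,14.198) [heading=229, draw]
LT 270: heading 229 -> 139
FD 8.9: (9.35,14.198) -> (2.633,20.037) [heading=139, draw]
FD 5: (2.633,20.037) -> (-1.141,23.317) [heading=139, draw]
LT 90: heading 139 -> 229
FD 10.8: (-1.141,23.317) -> (-8.226,15.166) [heading=229, draw]
FD 1.6: (-8.226,15.166) -> (-9.276,13.959) [heading=229, draw]
PU: pen up
RT 239: heading 229 -> 350
FD 7.3: (-9.276,13.959) -> (-2.087,12.691) [heading=350, move]
RT 270: heading 350 -> 80
LT 90: heading 80 -> 170
Final: pos=(-2.087,12.691), heading=170, 6 segment(s) drawn

Segment endpoints: x in {-9.276, -8.226, -4, -1.141, 2.633, 3.707, 9.35}, y in {0, 7.707, 13.959, 14.198, 15.166, 20.037, 23.317}
xmin=-9.276, ymin=0, xmax=9.35, ymax=23.317

Answer: -9.276 0 9.35 23.317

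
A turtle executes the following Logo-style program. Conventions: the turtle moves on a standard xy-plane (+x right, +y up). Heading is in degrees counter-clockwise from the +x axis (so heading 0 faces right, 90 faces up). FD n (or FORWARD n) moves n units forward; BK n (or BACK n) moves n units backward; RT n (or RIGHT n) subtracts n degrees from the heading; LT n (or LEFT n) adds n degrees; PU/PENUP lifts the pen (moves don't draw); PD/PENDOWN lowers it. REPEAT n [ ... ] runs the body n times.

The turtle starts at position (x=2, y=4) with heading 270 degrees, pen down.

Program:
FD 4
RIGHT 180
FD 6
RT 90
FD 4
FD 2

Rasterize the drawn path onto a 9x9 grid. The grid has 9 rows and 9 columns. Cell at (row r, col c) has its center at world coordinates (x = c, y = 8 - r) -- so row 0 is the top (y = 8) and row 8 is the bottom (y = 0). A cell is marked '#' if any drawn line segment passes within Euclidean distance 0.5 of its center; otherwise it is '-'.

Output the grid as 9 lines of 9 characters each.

Answer: ---------
---------
--#######
--#------
--#------
--#------
--#------
--#------
--#------

Derivation:
Segment 0: (2,4) -> (2,0)
Segment 1: (2,0) -> (2,6)
Segment 2: (2,6) -> (6,6)
Segment 3: (6,6) -> (8,6)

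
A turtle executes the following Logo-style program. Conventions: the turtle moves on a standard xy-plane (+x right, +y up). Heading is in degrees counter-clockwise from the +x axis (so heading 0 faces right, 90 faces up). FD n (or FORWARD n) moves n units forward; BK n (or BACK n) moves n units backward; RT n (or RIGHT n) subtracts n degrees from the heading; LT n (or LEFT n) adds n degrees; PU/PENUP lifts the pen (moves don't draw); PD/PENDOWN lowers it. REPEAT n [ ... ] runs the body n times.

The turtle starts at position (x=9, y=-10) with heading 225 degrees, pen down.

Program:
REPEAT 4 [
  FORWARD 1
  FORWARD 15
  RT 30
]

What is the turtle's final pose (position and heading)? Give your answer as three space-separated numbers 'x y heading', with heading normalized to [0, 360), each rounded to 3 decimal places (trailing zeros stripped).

Answer: -44.537 -10 105

Derivation:
Executing turtle program step by step:
Start: pos=(9,-10), heading=225, pen down
REPEAT 4 [
  -- iteration 1/4 --
  FD 1: (9,-10) -> (8.293,-10.707) [heading=225, draw]
  FD 15: (8.293,-10.707) -> (-2.314,-21.314) [heading=225, draw]
  RT 30: heading 225 -> 195
  -- iteration 2/4 --
  FD 1: (-2.314,-21.314) -> (-3.28,-21.573) [heading=195, draw]
  FD 15: (-3.28,-21.573) -> (-17.769,-25.455) [heading=195, draw]
  RT 30: heading 195 -> 165
  -- iteration 3/4 --
  FD 1: (-17.769,-25.455) -> (-18.734,-25.196) [heading=165, draw]
  FD 15: (-18.734,-25.196) -> (-33.223,-21.314) [heading=165, draw]
  RT 30: heading 165 -> 135
  -- iteration 4/4 --
  FD 1: (-33.223,-21.314) -> (-33.93,-20.607) [heading=135, draw]
  FD 15: (-33.93,-20.607) -> (-44.537,-10) [heading=135, draw]
  RT 30: heading 135 -> 105
]
Final: pos=(-44.537,-10), heading=105, 8 segment(s) drawn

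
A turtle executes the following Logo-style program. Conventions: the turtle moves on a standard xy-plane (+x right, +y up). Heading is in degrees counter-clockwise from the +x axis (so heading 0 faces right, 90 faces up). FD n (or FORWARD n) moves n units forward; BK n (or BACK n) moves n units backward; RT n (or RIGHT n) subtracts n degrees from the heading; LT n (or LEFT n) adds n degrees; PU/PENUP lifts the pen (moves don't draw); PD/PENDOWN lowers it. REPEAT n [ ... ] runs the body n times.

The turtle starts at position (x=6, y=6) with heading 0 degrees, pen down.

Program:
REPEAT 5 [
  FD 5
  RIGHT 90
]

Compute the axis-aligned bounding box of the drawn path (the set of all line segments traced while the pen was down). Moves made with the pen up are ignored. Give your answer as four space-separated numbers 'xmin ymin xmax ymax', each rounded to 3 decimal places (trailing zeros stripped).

Executing turtle program step by step:
Start: pos=(6,6), heading=0, pen down
REPEAT 5 [
  -- iteration 1/5 --
  FD 5: (6,6) -> (11,6) [heading=0, draw]
  RT 90: heading 0 -> 270
  -- iteration 2/5 --
  FD 5: (11,6) -> (11,1) [heading=270, draw]
  RT 90: heading 270 -> 180
  -- iteration 3/5 --
  FD 5: (11,1) -> (6,1) [heading=180, draw]
  RT 90: heading 180 -> 90
  -- iteration 4/5 --
  FD 5: (6,1) -> (6,6) [heading=90, draw]
  RT 90: heading 90 -> 0
  -- iteration 5/5 --
  FD 5: (6,6) -> (11,6) [heading=0, draw]
  RT 90: heading 0 -> 270
]
Final: pos=(11,6), heading=270, 5 segment(s) drawn

Segment endpoints: x in {6, 6, 11}, y in {1, 1, 6, 6}
xmin=6, ymin=1, xmax=11, ymax=6

Answer: 6 1 11 6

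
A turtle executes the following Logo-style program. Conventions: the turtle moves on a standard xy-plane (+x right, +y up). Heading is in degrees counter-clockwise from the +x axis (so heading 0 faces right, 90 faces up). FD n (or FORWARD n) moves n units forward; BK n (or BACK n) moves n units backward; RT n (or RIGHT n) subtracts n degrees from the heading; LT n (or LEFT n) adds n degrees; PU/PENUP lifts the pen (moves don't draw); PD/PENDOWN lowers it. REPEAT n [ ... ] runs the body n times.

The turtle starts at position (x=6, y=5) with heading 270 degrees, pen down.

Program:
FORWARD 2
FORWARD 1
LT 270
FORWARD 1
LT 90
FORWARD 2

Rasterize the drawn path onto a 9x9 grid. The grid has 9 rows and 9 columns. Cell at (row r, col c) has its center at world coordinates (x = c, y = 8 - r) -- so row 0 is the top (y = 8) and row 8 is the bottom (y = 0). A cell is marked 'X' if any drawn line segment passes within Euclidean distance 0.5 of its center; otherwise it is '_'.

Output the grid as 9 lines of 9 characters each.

Answer: _________
_________
_________
______X__
______X__
______X__
_____XX__
_____X___
_____X___

Derivation:
Segment 0: (6,5) -> (6,3)
Segment 1: (6,3) -> (6,2)
Segment 2: (6,2) -> (5,2)
Segment 3: (5,2) -> (5,0)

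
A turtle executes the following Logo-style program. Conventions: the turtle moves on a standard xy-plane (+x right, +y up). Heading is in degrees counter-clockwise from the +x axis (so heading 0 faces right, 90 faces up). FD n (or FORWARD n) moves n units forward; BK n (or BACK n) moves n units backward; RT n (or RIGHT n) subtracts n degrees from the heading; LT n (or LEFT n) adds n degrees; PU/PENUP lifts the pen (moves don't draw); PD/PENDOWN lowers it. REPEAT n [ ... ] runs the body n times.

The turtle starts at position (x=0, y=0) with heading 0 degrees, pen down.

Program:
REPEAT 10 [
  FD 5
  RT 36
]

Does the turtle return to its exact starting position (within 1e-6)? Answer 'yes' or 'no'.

Executing turtle program step by step:
Start: pos=(0,0), heading=0, pen down
REPEAT 10 [
  -- iteration 1/10 --
  FD 5: (0,0) -> (5,0) [heading=0, draw]
  RT 36: heading 0 -> 324
  -- iteration 2/10 --
  FD 5: (5,0) -> (9.045,-2.939) [heading=324, draw]
  RT 36: heading 324 -> 288
  -- iteration 3/10 --
  FD 5: (9.045,-2.939) -> (10.59,-7.694) [heading=288, draw]
  RT 36: heading 288 -> 252
  -- iteration 4/10 --
  FD 5: (10.59,-7.694) -> (9.045,-12.449) [heading=252, draw]
  RT 36: heading 252 -> 216
  -- iteration 5/10 --
  FD 5: (9.045,-12.449) -> (5,-15.388) [heading=216, draw]
  RT 36: heading 216 -> 180
  -- iteration 6/10 --
  FD 5: (5,-15.388) -> (0,-15.388) [heading=180, draw]
  RT 36: heading 180 -> 144
  -- iteration 7/10 --
  FD 5: (0,-15.388) -> (-4.045,-12.449) [heading=144, draw]
  RT 36: heading 144 -> 108
  -- iteration 8/10 --
  FD 5: (-4.045,-12.449) -> (-5.59,-7.694) [heading=108, draw]
  RT 36: heading 108 -> 72
  -- iteration 9/10 --
  FD 5: (-5.59,-7.694) -> (-4.045,-2.939) [heading=72, draw]
  RT 36: heading 72 -> 36
  -- iteration 10/10 --
  FD 5: (-4.045,-2.939) -> (0,0) [heading=36, draw]
  RT 36: heading 36 -> 0
]
Final: pos=(0,0), heading=0, 10 segment(s) drawn

Start position: (0, 0)
Final position: (0, 0)
Distance = 0; < 1e-6 -> CLOSED

Answer: yes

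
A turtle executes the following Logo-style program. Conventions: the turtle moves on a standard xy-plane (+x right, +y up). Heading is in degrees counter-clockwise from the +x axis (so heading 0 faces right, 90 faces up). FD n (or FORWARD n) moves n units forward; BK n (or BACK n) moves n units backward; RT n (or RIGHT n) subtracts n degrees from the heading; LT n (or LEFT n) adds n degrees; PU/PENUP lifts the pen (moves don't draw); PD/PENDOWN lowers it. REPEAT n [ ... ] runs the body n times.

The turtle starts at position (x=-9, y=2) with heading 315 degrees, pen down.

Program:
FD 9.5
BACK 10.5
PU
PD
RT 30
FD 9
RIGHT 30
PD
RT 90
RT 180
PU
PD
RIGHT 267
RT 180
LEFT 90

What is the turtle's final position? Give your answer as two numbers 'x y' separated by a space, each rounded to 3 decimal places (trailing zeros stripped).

Executing turtle program step by step:
Start: pos=(-9,2), heading=315, pen down
FD 9.5: (-9,2) -> (-2.282,-4.718) [heading=315, draw]
BK 10.5: (-2.282,-4.718) -> (-9.707,2.707) [heading=315, draw]
PU: pen up
PD: pen down
RT 30: heading 315 -> 285
FD 9: (-9.707,2.707) -> (-7.378,-5.986) [heading=285, draw]
RT 30: heading 285 -> 255
PD: pen down
RT 90: heading 255 -> 165
RT 180: heading 165 -> 345
PU: pen up
PD: pen down
RT 267: heading 345 -> 78
RT 180: heading 78 -> 258
LT 90: heading 258 -> 348
Final: pos=(-7.378,-5.986), heading=348, 3 segment(s) drawn

Answer: -7.378 -5.986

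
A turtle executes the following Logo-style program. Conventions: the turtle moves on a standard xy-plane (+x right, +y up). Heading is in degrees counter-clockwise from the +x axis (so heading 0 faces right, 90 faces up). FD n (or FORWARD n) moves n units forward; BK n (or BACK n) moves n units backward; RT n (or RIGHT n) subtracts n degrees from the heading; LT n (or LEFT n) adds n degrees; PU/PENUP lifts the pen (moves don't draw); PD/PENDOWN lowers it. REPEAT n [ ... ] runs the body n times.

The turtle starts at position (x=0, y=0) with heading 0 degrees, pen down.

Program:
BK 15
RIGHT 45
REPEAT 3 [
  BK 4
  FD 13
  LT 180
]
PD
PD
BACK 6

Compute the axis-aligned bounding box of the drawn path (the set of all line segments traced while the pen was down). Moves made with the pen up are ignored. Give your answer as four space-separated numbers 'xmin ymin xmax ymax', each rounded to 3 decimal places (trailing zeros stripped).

Executing turtle program step by step:
Start: pos=(0,0), heading=0, pen down
BK 15: (0,0) -> (-15,0) [heading=0, draw]
RT 45: heading 0 -> 315
REPEAT 3 [
  -- iteration 1/3 --
  BK 4: (-15,0) -> (-17.828,2.828) [heading=315, draw]
  FD 13: (-17.828,2.828) -> (-8.636,-6.364) [heading=315, draw]
  LT 180: heading 315 -> 135
  -- iteration 2/3 --
  BK 4: (-8.636,-6.364) -> (-5.808,-9.192) [heading=135, draw]
  FD 13: (-5.808,-9.192) -> (-15,0) [heading=135, draw]
  LT 180: heading 135 -> 315
  -- iteration 3/3 --
  BK 4: (-15,0) -> (-17.828,2.828) [heading=315, draw]
  FD 13: (-17.828,2.828) -> (-8.636,-6.364) [heading=315, draw]
  LT 180: heading 315 -> 135
]
PD: pen down
PD: pen down
BK 6: (-8.636,-6.364) -> (-4.393,-10.607) [heading=135, draw]
Final: pos=(-4.393,-10.607), heading=135, 8 segment(s) drawn

Segment endpoints: x in {-17.828, -17.828, -15, -8.636, -5.808, -4.393, 0}, y in {-10.607, -9.192, -6.364, -6.364, 0, 0, 2.828, 2.828}
xmin=-17.828, ymin=-10.607, xmax=0, ymax=2.828

Answer: -17.828 -10.607 0 2.828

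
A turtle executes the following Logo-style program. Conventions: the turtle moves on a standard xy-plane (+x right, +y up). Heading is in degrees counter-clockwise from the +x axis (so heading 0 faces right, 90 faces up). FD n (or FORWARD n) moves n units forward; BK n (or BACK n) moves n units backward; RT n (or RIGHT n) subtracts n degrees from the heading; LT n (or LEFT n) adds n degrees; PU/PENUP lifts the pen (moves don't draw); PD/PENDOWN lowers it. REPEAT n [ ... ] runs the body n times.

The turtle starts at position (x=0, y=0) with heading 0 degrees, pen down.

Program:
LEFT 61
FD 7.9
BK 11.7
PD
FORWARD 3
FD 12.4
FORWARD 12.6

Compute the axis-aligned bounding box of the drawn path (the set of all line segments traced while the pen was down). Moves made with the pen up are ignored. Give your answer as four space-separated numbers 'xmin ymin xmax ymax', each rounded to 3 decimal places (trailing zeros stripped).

Executing turtle program step by step:
Start: pos=(0,0), heading=0, pen down
LT 61: heading 0 -> 61
FD 7.9: (0,0) -> (3.83,6.909) [heading=61, draw]
BK 11.7: (3.83,6.909) -> (-1.842,-3.324) [heading=61, draw]
PD: pen down
FD 3: (-1.842,-3.324) -> (-0.388,-0.7) [heading=61, draw]
FD 12.4: (-0.388,-0.7) -> (5.624,10.146) [heading=61, draw]
FD 12.6: (5.624,10.146) -> (11.732,21.166) [heading=61, draw]
Final: pos=(11.732,21.166), heading=61, 5 segment(s) drawn

Segment endpoints: x in {-1.842, -0.388, 0, 3.83, 5.624, 11.732}, y in {-3.324, -0.7, 0, 6.909, 10.146, 21.166}
xmin=-1.842, ymin=-3.324, xmax=11.732, ymax=21.166

Answer: -1.842 -3.324 11.732 21.166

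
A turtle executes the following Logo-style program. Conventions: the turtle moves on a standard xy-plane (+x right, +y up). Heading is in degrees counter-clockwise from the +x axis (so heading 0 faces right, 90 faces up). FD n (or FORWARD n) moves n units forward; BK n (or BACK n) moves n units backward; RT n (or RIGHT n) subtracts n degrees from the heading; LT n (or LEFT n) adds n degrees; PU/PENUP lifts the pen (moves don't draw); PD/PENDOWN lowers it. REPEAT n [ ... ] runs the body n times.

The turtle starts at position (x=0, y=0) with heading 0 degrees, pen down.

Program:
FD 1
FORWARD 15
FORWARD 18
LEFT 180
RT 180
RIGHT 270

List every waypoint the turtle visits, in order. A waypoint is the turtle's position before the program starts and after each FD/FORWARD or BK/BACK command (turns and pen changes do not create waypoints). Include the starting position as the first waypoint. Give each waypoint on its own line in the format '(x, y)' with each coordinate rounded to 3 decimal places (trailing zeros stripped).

Executing turtle program step by step:
Start: pos=(0,0), heading=0, pen down
FD 1: (0,0) -> (1,0) [heading=0, draw]
FD 15: (1,0) -> (16,0) [heading=0, draw]
FD 18: (16,0) -> (34,0) [heading=0, draw]
LT 180: heading 0 -> 180
RT 180: heading 180 -> 0
RT 270: heading 0 -> 90
Final: pos=(34,0), heading=90, 3 segment(s) drawn
Waypoints (4 total):
(0, 0)
(1, 0)
(16, 0)
(34, 0)

Answer: (0, 0)
(1, 0)
(16, 0)
(34, 0)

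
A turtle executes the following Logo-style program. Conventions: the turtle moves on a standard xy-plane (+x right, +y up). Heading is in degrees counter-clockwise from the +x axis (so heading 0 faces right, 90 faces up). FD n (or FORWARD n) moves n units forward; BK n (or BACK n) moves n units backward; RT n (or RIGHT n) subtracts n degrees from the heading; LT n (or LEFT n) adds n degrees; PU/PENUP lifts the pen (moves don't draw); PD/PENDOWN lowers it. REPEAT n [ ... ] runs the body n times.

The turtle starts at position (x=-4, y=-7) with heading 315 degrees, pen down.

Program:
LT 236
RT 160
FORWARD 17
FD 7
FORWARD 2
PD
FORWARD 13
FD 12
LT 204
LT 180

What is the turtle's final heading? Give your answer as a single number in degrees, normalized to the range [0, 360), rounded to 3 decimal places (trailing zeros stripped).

Executing turtle program step by step:
Start: pos=(-4,-7), heading=315, pen down
LT 236: heading 315 -> 191
RT 160: heading 191 -> 31
FD 17: (-4,-7) -> (10.572,1.756) [heading=31, draw]
FD 7: (10.572,1.756) -> (16.572,5.361) [heading=31, draw]
FD 2: (16.572,5.361) -> (18.286,6.391) [heading=31, draw]
PD: pen down
FD 13: (18.286,6.391) -> (29.43,13.086) [heading=31, draw]
FD 12: (29.43,13.086) -> (39.716,19.267) [heading=31, draw]
LT 204: heading 31 -> 235
LT 180: heading 235 -> 55
Final: pos=(39.716,19.267), heading=55, 5 segment(s) drawn

Answer: 55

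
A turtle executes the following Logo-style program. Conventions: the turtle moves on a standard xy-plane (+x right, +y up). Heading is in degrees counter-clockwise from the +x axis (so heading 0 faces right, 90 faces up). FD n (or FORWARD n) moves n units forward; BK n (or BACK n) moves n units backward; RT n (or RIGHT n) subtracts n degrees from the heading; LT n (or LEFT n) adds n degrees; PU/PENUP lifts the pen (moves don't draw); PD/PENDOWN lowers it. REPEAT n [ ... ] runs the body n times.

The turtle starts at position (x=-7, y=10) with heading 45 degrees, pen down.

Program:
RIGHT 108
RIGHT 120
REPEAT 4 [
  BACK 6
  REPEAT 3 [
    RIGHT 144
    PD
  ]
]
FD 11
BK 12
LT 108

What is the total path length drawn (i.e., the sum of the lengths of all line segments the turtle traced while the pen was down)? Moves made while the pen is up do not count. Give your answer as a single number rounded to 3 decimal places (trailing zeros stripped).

Answer: 47

Derivation:
Executing turtle program step by step:
Start: pos=(-7,10), heading=45, pen down
RT 108: heading 45 -> 297
RT 120: heading 297 -> 177
REPEAT 4 [
  -- iteration 1/4 --
  BK 6: (-7,10) -> (-1.008,9.686) [heading=177, draw]
  REPEAT 3 [
    -- iteration 1/3 --
    RT 144: heading 177 -> 33
    PD: pen down
    -- iteration 2/3 --
    RT 144: heading 33 -> 249
    PD: pen down
    -- iteration 3/3 --
    RT 144: heading 249 -> 105
    PD: pen down
  ]
  -- iteration 2/4 --
  BK 6: (-1.008,9.686) -> (0.545,3.89) [heading=105, draw]
  REPEAT 3 [
    -- iteration 1/3 --
    RT 144: heading 105 -> 321
    PD: pen down
    -- iteration 2/3 --
    RT 144: heading 321 -> 177
    PD: pen down
    -- iteration 3/3 --
    RT 144: heading 177 -> 33
    PD: pen down
  ]
  -- iteration 3/4 --
  BK 6: (0.545,3.89) -> (-4.487,0.623) [heading=33, draw]
  REPEAT 3 [
    -- iteration 1/3 --
    RT 144: heading 33 -> 249
    PD: pen down
    -- iteration 2/3 --
    RT 144: heading 249 -> 105
    PD: pen down
    -- iteration 3/3 --
    RT 144: heading 105 -> 321
    PD: pen down
  ]
  -- iteration 4/4 --
  BK 6: (-4.487,0.623) -> (-9.15,4.399) [heading=321, draw]
  REPEAT 3 [
    -- iteration 1/3 --
    RT 144: heading 321 -> 177
    PD: pen down
    -- iteration 2/3 --
    RT 144: heading 177 -> 33
    PD: pen down
    -- iteration 3/3 --
    RT 144: heading 33 -> 249
    PD: pen down
  ]
]
FD 11: (-9.15,4.399) -> (-13.092,-5.871) [heading=249, draw]
BK 12: (-13.092,-5.871) -> (-8.792,5.332) [heading=249, draw]
LT 108: heading 249 -> 357
Final: pos=(-8.792,5.332), heading=357, 6 segment(s) drawn

Segment lengths:
  seg 1: (-7,10) -> (-1.008,9.686), length = 6
  seg 2: (-1.008,9.686) -> (0.545,3.89), length = 6
  seg 3: (0.545,3.89) -> (-4.487,0.623), length = 6
  seg 4: (-4.487,0.623) -> (-9.15,4.399), length = 6
  seg 5: (-9.15,4.399) -> (-13.092,-5.871), length = 11
  seg 6: (-13.092,-5.871) -> (-8.792,5.332), length = 12
Total = 47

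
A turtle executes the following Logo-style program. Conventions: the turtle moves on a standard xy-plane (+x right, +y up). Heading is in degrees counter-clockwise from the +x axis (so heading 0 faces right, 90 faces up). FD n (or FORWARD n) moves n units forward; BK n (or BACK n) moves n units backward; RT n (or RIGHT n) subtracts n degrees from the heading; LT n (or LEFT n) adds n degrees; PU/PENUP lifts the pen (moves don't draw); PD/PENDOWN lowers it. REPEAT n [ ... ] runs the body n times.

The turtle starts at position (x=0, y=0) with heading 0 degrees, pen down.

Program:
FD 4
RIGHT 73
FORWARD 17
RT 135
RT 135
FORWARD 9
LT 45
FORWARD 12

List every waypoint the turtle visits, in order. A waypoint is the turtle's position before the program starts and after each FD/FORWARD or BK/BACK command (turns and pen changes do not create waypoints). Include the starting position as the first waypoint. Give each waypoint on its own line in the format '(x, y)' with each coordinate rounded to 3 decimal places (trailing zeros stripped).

Executing turtle program step by step:
Start: pos=(0,0), heading=0, pen down
FD 4: (0,0) -> (4,0) [heading=0, draw]
RT 73: heading 0 -> 287
FD 17: (4,0) -> (8.97,-16.257) [heading=287, draw]
RT 135: heading 287 -> 152
RT 135: heading 152 -> 17
FD 9: (8.97,-16.257) -> (17.577,-13.626) [heading=17, draw]
LT 45: heading 17 -> 62
FD 12: (17.577,-13.626) -> (23.211,-3.03) [heading=62, draw]
Final: pos=(23.211,-3.03), heading=62, 4 segment(s) drawn
Waypoints (5 total):
(0, 0)
(4, 0)
(8.97, -16.257)
(17.577, -13.626)
(23.211, -3.03)

Answer: (0, 0)
(4, 0)
(8.97, -16.257)
(17.577, -13.626)
(23.211, -3.03)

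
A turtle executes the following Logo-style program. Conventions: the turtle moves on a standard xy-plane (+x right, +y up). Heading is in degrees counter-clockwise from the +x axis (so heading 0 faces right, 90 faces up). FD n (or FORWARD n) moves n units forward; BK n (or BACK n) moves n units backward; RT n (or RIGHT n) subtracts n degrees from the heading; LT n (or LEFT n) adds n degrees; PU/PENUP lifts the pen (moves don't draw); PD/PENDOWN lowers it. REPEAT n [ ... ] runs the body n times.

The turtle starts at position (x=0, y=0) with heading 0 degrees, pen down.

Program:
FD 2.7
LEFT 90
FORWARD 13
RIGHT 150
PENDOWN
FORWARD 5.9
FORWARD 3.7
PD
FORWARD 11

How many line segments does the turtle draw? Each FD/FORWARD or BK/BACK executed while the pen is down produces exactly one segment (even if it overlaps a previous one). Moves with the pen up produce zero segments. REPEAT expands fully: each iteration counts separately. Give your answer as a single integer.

Executing turtle program step by step:
Start: pos=(0,0), heading=0, pen down
FD 2.7: (0,0) -> (2.7,0) [heading=0, draw]
LT 90: heading 0 -> 90
FD 13: (2.7,0) -> (2.7,13) [heading=90, draw]
RT 150: heading 90 -> 300
PD: pen down
FD 5.9: (2.7,13) -> (5.65,7.89) [heading=300, draw]
FD 3.7: (5.65,7.89) -> (7.5,4.686) [heading=300, draw]
PD: pen down
FD 11: (7.5,4.686) -> (13,-4.84) [heading=300, draw]
Final: pos=(13,-4.84), heading=300, 5 segment(s) drawn
Segments drawn: 5

Answer: 5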